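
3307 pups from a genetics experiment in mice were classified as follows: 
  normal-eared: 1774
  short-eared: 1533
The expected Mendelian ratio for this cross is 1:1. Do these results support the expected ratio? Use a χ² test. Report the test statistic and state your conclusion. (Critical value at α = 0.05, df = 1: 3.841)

Under the 1:1 hypothesis (Σ ratio = 2, N = 3307):
  normal-eared: 3307 × 1/2 = 1653.5
  short-eared: 3307 × 1/2 = 1653.5
χ² = Σ (O − E)² / E
  normal-eared: (1774 − 1653.5)² / 1653.5 = 8.7815
  short-eared: (1533 − 1653.5)² / 1653.5 = 8.7815
χ² = 8.7815 + 8.7815 = 17.563
Degrees of freedom = 2 − 1 = 1; critical value at α = 0.05 is 3.841.
Since 17.563 > 3.841, we reject the null hypothesis — the data do not fit the 1:1 ratio.

17.563; not consistent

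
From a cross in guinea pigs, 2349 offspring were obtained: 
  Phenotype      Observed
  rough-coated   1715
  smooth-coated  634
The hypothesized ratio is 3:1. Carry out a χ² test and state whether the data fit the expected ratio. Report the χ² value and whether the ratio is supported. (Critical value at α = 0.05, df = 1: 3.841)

4.962; not consistent

Under the 3:1 hypothesis (Σ ratio = 4, N = 2349):
  rough-coated: 2349 × 3/4 = 1761.75
  smooth-coated: 2349 × 1/4 = 587.25
χ² = Σ (O − E)² / E
  rough-coated: (1715 − 1761.75)² / 1761.75 = 1.2406
  smooth-coated: (634 − 587.25)² / 587.25 = 3.7217
χ² = 1.2406 + 3.7217 = 4.9623 ≈ 4.962
Degrees of freedom = 2 − 1 = 1; critical value at α = 0.05 is 3.841.
Since 4.962 > 3.841, we reject the null hypothesis — the data do not fit the 3:1 ratio.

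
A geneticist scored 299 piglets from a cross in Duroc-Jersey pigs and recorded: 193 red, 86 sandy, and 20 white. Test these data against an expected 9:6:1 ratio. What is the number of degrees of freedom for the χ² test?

A goodness-of-fit test with 3 phenotype classes has df = 3 − 1 = 2.

2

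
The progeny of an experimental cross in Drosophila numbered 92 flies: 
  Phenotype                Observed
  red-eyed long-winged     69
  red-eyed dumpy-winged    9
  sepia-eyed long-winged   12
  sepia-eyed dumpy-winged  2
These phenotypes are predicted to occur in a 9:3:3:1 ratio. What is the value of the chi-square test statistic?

The 9:3:3:1 ratio has 16 parts, so with N = 92 the expected counts are:
  red-eyed long-winged: 92 × 9/16 = 51.75
  red-eyed dumpy-winged: 92 × 3/16 = 17.25
  sepia-eyed long-winged: 92 × 3/16 = 17.25
  sepia-eyed dumpy-winged: 92 × 1/16 = 5.75
χ² = Σ (O − E)² / E
  red-eyed long-winged: (69 − 51.75)² / 51.75 = 5.7500
  red-eyed dumpy-winged: (9 − 17.25)² / 17.25 = 3.9457
  sepia-eyed long-winged: (12 − 17.25)² / 17.25 = 1.5978
  sepia-eyed dumpy-winged: (2 − 5.75)² / 5.75 = 2.4457
χ² = 5.7500 + 3.9457 + 1.5978 + 2.4457 = 13.7392 ≈ 13.739

13.739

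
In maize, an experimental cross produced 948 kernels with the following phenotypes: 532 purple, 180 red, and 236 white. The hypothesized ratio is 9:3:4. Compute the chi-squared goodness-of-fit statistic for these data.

0.036

Total ratio parts = 16. Expected numbers out of 948:
  purple: 948 × 9/16 = 533.25
  red: 948 × 3/16 = 177.75
  white: 948 × 4/16 = 237
χ² = Σ (O − E)² / E
  purple: (532 − 533.25)² / 533.25 = 0.0029
  red: (180 − 177.75)² / 177.75 = 0.0285
  white: (236 − 237)² / 237 = 0.0042
χ² = 0.0029 + 0.0285 + 0.0042 = 0.0356 ≈ 0.036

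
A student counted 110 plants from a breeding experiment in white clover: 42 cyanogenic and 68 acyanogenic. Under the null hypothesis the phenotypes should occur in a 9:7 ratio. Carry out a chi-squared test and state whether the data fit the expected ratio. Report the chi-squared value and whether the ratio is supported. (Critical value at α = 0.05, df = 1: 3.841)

Total ratio parts = 16. Expected numbers out of 110:
  cyanogenic: 110 × 9/16 = 61.875
  acyanogenic: 110 × 7/16 = 48.125
χ² = Σ (O − E)² / E
  cyanogenic: (42 − 61.875)² / 61.875 = 6.3841
  acyanogenic: (68 − 48.125)² / 48.125 = 8.2081
χ² = 6.3841 + 8.2081 = 14.5922 ≈ 14.592
Degrees of freedom = 2 − 1 = 1; critical value at α = 0.05 is 3.841.
Since 14.592 > 3.841, we reject the null hypothesis — the data do not fit the 9:7 ratio.

14.592; not consistent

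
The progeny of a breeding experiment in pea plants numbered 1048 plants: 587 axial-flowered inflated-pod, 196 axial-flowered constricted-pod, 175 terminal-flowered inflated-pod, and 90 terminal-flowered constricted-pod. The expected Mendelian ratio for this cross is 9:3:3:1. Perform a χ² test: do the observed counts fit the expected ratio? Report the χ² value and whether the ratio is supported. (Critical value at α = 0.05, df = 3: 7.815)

Under the 9:3:3:1 hypothesis (Σ ratio = 16, N = 1048):
  axial-flowered inflated-pod: 1048 × 9/16 = 589.5
  axial-flowered constricted-pod: 1048 × 3/16 = 196.5
  terminal-flowered inflated-pod: 1048 × 3/16 = 196.5
  terminal-flowered constricted-pod: 1048 × 1/16 = 65.5
χ² = Σ (O − E)² / E
  axial-flowered inflated-pod: (587 − 589.5)² / 589.5 = 0.0106
  axial-flowered constricted-pod: (196 − 196.5)² / 196.5 = 0.0013
  terminal-flowered inflated-pod: (175 − 196.5)² / 196.5 = 2.3524
  terminal-flowered constricted-pod: (90 − 65.5)² / 65.5 = 9.1641
χ² = 0.0106 + 0.0013 + 2.3524 + 9.1641 = 11.5284 ≈ 11.528
Degrees of freedom = 4 − 1 = 3; critical value at α = 0.05 is 7.815.
Since 11.528 > 7.815, we reject the null hypothesis — the data do not fit the 9:3:3:1 ratio.

11.528; not consistent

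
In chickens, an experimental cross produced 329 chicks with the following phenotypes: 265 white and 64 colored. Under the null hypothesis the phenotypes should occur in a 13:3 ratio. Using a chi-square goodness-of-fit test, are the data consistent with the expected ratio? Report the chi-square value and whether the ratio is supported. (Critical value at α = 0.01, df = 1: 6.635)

Under the 13:3 hypothesis (Σ ratio = 16, N = 329):
  white: 329 × 13/16 = 267.3125
  colored: 329 × 3/16 = 61.6875
χ² = Σ (O − E)² / E
  white: (265 − 267.3125)² / 267.3125 = 0.0200
  colored: (64 − 61.6875)² / 61.6875 = 0.0867
χ² = 0.0200 + 0.0867 = 0.1067 ≈ 0.107
Degrees of freedom = 2 − 1 = 1; critical value at α = 0.01 is 6.635.
Since 0.107 < 6.635, we fail to reject the null hypothesis — the data are consistent with the 13:3 ratio.

0.107; consistent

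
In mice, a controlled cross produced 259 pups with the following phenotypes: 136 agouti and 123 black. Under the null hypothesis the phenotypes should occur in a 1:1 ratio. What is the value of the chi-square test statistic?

The 1:1 ratio has 2 parts, so with N = 259 the expected counts are:
  agouti: 259 × 1/2 = 129.5
  black: 259 × 1/2 = 129.5
χ² = Σ (O − E)² / E
  agouti: (136 − 129.5)² / 129.5 = 0.3263
  black: (123 − 129.5)² / 129.5 = 0.3263
χ² = 0.3263 + 0.3263 = 0.6526 ≈ 0.653

0.653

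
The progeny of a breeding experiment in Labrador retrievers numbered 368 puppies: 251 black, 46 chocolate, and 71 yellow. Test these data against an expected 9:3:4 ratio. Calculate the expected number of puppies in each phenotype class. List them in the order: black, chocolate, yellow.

Expected counts for N = 368 under a 9:3:4 ratio (total parts = 16):
  black: 368 × 9/16 = 207
  chocolate: 368 × 3/16 = 69
  yellow: 368 × 4/16 = 92

207, 69, 92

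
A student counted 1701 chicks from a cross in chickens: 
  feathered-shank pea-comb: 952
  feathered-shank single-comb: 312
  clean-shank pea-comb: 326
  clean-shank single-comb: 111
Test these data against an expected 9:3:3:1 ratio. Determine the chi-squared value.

0.538

Total ratio parts = 16. Expected numbers out of 1701:
  feathered-shank pea-comb: 1701 × 9/16 = 956.8125
  feathered-shank single-comb: 1701 × 3/16 = 318.9375
  clean-shank pea-comb: 1701 × 3/16 = 318.9375
  clean-shank single-comb: 1701 × 1/16 = 106.3125
χ² = Σ (O − E)² / E
  feathered-shank pea-comb: (952 − 956.8125)² / 956.8125 = 0.0242
  feathered-shank single-comb: (312 − 318.9375)² / 318.9375 = 0.1509
  clean-shank pea-comb: (326 − 318.9375)² / 318.9375 = 0.1564
  clean-shank single-comb: (111 − 106.3125)² / 106.3125 = 0.2067
χ² = 0.0242 + 0.1509 + 0.1564 + 0.2067 = 0.5382 ≈ 0.538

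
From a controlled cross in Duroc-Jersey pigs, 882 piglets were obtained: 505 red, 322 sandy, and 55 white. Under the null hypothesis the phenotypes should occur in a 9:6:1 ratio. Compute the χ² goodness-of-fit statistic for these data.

0.391

Expected counts for N = 882 under a 9:6:1 ratio (total parts = 16):
  red: 882 × 9/16 = 496.125
  sandy: 882 × 6/16 = 330.75
  white: 882 × 1/16 = 55.125
χ² = Σ (O − E)² / E
  red: (505 − 496.125)² / 496.125 = 0.1588
  sandy: (322 − 330.75)² / 330.75 = 0.2315
  white: (55 − 55.125)² / 55.125 = 0.0003
χ² = 0.1588 + 0.2315 + 0.0003 = 0.3906 ≈ 0.391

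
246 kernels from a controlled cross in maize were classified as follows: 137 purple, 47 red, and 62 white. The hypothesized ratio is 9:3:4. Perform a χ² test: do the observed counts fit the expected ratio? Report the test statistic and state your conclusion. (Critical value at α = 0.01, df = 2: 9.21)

0.034; consistent

Total ratio parts = 16. Expected numbers out of 246:
  purple: 246 × 9/16 = 138.375
  red: 246 × 3/16 = 46.125
  white: 246 × 4/16 = 61.5
χ² = Σ (O − E)² / E
  purple: (137 − 138.375)² / 138.375 = 0.0137
  red: (47 − 46.125)² / 46.125 = 0.0166
  white: (62 − 61.5)² / 61.5 = 0.0041
χ² = 0.0137 + 0.0166 + 0.0041 = 0.0344 ≈ 0.034
Degrees of freedom = 3 − 1 = 2; critical value at α = 0.01 is 9.21.
Since 0.034 < 9.21, we fail to reject the null hypothesis — the data are consistent with the 9:3:4 ratio.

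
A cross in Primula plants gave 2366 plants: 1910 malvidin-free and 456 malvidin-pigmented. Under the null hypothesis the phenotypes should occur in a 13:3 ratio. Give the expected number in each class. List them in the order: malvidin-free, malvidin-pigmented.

1922.375, 443.625

Total ratio parts = 16. Expected numbers out of 2366:
  malvidin-free: 2366 × 13/16 = 1922.375
  malvidin-pigmented: 2366 × 3/16 = 443.625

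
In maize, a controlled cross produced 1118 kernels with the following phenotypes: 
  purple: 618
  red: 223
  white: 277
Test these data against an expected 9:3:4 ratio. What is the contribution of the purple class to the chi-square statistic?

Expected counts for N = 1118 under a 9:3:4 ratio (total parts = 16):
  purple: 1118 × 9/16 = 628.875
  red: 1118 × 3/16 = 209.625
  white: 1118 × 4/16 = 279.5
Contribution of purple: (618 − 628.875)² / 628.875 = 0.1881

0.188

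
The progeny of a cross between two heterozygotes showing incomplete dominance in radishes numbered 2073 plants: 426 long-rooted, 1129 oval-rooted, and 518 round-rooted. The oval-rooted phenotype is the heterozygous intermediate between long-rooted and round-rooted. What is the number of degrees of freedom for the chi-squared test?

With incomplete dominance, a heterozygote × heterozygote cross gives a 1:2:1 phenotypic ratio.
A goodness-of-fit test with 3 phenotype classes has df = 3 − 1 = 2.

2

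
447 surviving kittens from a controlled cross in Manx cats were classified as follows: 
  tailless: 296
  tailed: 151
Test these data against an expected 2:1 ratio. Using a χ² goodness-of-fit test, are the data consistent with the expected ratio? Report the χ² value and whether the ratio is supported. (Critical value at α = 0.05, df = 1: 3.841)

The 2:1 ratio has 3 parts, so with N = 447 the expected counts are:
  tailless: 447 × 2/3 = 298
  tailed: 447 × 1/3 = 149
χ² = Σ (O − E)² / E
  tailless: (296 − 298)² / 298 = 0.0134
  tailed: (151 − 149)² / 149 = 0.0268
χ² = 0.0134 + 0.0268 = 0.0402 ≈ 0.040
Degrees of freedom = 2 − 1 = 1; critical value at α = 0.05 is 3.841.
Since 0.040 < 3.841, we fail to reject the null hypothesis — the data are consistent with the 2:1 ratio.

0.040; consistent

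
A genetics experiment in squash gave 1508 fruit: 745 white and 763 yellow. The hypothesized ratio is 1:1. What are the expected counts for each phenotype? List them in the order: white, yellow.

754, 754

Total ratio parts = 2. Expected numbers out of 1508:
  white: 1508 × 1/2 = 754
  yellow: 1508 × 1/2 = 754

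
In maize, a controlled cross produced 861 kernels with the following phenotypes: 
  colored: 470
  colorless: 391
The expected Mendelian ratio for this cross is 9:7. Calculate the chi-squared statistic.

Under the 9:7 hypothesis (Σ ratio = 16, N = 861):
  colored: 861 × 9/16 = 484.3125
  colorless: 861 × 7/16 = 376.6875
χ² = Σ (O − E)² / E
  colored: (470 − 484.3125)² / 484.3125 = 0.4230
  colorless: (391 − 376.6875)² / 376.6875 = 0.5438
χ² = 0.4230 + 0.5438 = 0.9668 ≈ 0.967

0.967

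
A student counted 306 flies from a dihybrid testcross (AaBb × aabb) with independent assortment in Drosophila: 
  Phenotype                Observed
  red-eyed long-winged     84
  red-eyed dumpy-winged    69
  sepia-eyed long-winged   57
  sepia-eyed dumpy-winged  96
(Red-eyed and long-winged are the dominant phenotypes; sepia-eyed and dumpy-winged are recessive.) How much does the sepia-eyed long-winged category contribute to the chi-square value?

4.971

A dihybrid testcross with independent assortment gives a 1:1:1:1 ratio.
Expected counts for N = 306 under a 1:1:1:1 ratio (total parts = 4):
  red-eyed long-winged: 306 × 1/4 = 76.5
  red-eyed dumpy-winged: 306 × 1/4 = 76.5
  sepia-eyed long-winged: 306 × 1/4 = 76.5
  sepia-eyed dumpy-winged: 306 × 1/4 = 76.5
Contribution of sepia-eyed long-winged: (57 − 76.5)² / 76.5 = 4.9706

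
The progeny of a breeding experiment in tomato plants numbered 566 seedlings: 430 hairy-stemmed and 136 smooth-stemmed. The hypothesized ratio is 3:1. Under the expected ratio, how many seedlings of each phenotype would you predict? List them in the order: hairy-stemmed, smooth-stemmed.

424.5, 141.5

Under the 3:1 hypothesis (Σ ratio = 4, N = 566):
  hairy-stemmed: 566 × 3/4 = 424.5
  smooth-stemmed: 566 × 1/4 = 141.5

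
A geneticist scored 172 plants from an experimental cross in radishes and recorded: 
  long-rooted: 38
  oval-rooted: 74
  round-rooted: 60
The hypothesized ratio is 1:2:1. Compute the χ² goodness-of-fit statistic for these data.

8.977

Expected counts for N = 172 under a 1:2:1 ratio (total parts = 4):
  long-rooted: 172 × 1/4 = 43
  oval-rooted: 172 × 2/4 = 86
  round-rooted: 172 × 1/4 = 43
χ² = Σ (O − E)² / E
  long-rooted: (38 − 43)² / 43 = 0.5814
  oval-rooted: (74 − 86)² / 86 = 1.6744
  round-rooted: (60 − 43)² / 43 = 6.7209
χ² = 0.5814 + 1.6744 + 6.7209 = 8.9767 ≈ 8.977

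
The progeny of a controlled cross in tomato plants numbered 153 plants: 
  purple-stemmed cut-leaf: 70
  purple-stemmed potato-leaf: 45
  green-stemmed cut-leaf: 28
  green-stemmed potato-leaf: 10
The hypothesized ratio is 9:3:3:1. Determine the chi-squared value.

Total ratio parts = 16. Expected numbers out of 153:
  purple-stemmed cut-leaf: 153 × 9/16 = 86.0625
  purple-stemmed potato-leaf: 153 × 3/16 = 28.6875
  green-stemmed cut-leaf: 153 × 3/16 = 28.6875
  green-stemmed potato-leaf: 153 × 1/16 = 9.5625
χ² = Σ (O − E)² / E
  purple-stemmed cut-leaf: (70 − 86.0625)² / 86.0625 = 2.9979
  purple-stemmed potato-leaf: (45 − 28.6875)² / 28.6875 = 9.2757
  green-stemmed cut-leaf: (28 − 28.6875)² / 28.6875 = 0.0165
  green-stemmed potato-leaf: (10 − 9.5625)² / 9.5625 = 0.0200
χ² = 2.9979 + 9.2757 + 0.0165 + 0.0200 = 12.3101 ≈ 12.310

12.310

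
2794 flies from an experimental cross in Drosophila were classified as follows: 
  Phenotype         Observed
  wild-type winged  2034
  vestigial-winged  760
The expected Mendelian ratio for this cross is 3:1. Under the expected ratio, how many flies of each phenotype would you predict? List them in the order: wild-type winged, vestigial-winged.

Under the 3:1 hypothesis (Σ ratio = 4, N = 2794):
  wild-type winged: 2794 × 3/4 = 2095.5
  vestigial-winged: 2794 × 1/4 = 698.5

2095.5, 698.5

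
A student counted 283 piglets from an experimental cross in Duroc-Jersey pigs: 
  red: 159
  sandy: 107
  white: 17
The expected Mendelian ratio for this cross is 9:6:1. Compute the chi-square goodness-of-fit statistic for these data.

0.034

Expected counts for N = 283 under a 9:6:1 ratio (total parts = 16):
  red: 283 × 9/16 = 159.1875
  sandy: 283 × 6/16 = 106.125
  white: 283 × 1/16 = 17.6875
χ² = Σ (O − E)² / E
  red: (159 − 159.1875)² / 159.1875 = 0.0002
  sandy: (107 − 106.125)² / 106.125 = 0.0072
  white: (17 − 17.6875)² / 17.6875 = 0.0267
χ² = 0.0002 + 0.0072 + 0.0267 = 0.0341 ≈ 0.034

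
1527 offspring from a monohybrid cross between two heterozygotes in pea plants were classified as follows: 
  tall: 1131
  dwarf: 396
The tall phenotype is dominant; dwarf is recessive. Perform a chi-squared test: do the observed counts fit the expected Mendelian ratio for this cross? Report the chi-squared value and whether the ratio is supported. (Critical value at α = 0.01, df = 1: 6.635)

0.709; consistent

For a monohybrid cross between heterozygotes with complete dominance, the expected phenotypic ratio is 3:1.
Under the 3:1 hypothesis (Σ ratio = 4, N = 1527):
  tall: 1527 × 3/4 = 1145.25
  dwarf: 1527 × 1/4 = 381.75
χ² = Σ (O − E)² / E
  tall: (1131 − 1145.25)² / 1145.25 = 0.1773
  dwarf: (396 − 381.75)² / 381.75 = 0.5319
χ² = 0.1773 + 0.5319 = 0.7092 ≈ 0.709
Degrees of freedom = 2 − 1 = 1; critical value at α = 0.01 is 6.635.
Since 0.709 < 6.635, we fail to reject the null hypothesis — the data are consistent with the 3:1 ratio.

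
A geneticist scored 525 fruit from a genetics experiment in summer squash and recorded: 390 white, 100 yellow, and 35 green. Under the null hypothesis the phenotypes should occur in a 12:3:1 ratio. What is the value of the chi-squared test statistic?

0.206

The 12:3:1 ratio has 16 parts, so with N = 525 the expected counts are:
  white: 525 × 12/16 = 393.75
  yellow: 525 × 3/16 = 98.4375
  green: 525 × 1/16 = 32.8125
χ² = Σ (O − E)² / E
  white: (390 − 393.75)² / 393.75 = 0.0357
  yellow: (100 − 98.4375)² / 98.4375 = 0.0248
  green: (35 − 32.8125)² / 32.8125 = 0.1458
χ² = 0.0357 + 0.0248 + 0.1458 = 0.2063 ≈ 0.206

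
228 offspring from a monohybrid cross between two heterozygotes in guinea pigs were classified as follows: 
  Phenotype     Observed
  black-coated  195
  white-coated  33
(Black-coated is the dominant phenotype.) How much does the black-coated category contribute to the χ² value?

3.368

For a monohybrid cross between heterozygotes with complete dominance, the expected phenotypic ratio is 3:1.
Under the 3:1 hypothesis (Σ ratio = 4, N = 228):
  black-coated: 228 × 3/4 = 171
  white-coated: 228 × 1/4 = 57
Contribution of black-coated: (195 − 171)² / 171 = 3.3684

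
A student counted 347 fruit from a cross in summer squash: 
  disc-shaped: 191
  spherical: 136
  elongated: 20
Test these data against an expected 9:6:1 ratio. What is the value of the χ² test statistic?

0.486

Expected counts for N = 347 under a 9:6:1 ratio (total parts = 16):
  disc-shaped: 347 × 9/16 = 195.1875
  spherical: 347 × 6/16 = 130.125
  elongated: 347 × 1/16 = 21.6875
χ² = Σ (O − E)² / E
  disc-shaped: (191 − 195.1875)² / 195.1875 = 0.0898
  spherical: (136 − 130.125)² / 130.125 = 0.2652
  elongated: (20 − 21.6875)² / 21.6875 = 0.1313
χ² = 0.0898 + 0.2652 + 0.1313 = 0.4863 ≈ 0.486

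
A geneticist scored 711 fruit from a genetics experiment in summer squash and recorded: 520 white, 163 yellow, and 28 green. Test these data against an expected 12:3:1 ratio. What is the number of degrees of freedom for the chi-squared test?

A goodness-of-fit test with 3 phenotype classes has df = 3 − 1 = 2.

2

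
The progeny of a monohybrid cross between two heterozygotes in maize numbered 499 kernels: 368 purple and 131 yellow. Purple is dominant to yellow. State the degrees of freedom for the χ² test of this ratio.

For a monohybrid cross between heterozygotes with complete dominance, the expected phenotypic ratio is 3:1.
A goodness-of-fit test with 2 phenotype classes has df = 2 − 1 = 1.

1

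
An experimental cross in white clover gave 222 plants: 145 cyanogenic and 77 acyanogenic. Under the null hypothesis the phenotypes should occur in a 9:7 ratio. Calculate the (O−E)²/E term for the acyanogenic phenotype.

4.170

Expected counts for N = 222 under a 9:7 ratio (total parts = 16):
  cyanogenic: 222 × 9/16 = 124.875
  acyanogenic: 222 × 7/16 = 97.125
Contribution of acyanogenic: (77 − 97.125)² / 97.125 = 4.1700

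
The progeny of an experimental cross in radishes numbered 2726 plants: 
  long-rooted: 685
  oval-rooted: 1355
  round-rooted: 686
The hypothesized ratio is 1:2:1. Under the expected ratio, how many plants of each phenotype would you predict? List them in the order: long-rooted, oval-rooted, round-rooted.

The 1:2:1 ratio has 4 parts, so with N = 2726 the expected counts are:
  long-rooted: 2726 × 1/4 = 681.5
  oval-rooted: 2726 × 2/4 = 1363
  round-rooted: 2726 × 1/4 = 681.5

681.5, 1363, 681.5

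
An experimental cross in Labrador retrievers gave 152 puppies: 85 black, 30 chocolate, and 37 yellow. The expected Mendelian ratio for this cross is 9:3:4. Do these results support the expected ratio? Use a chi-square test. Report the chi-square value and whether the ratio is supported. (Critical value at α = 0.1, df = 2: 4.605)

0.108; consistent

Under the 9:3:4 hypothesis (Σ ratio = 16, N = 152):
  black: 152 × 9/16 = 85.5
  chocolate: 152 × 3/16 = 28.5
  yellow: 152 × 4/16 = 38
χ² = Σ (O − E)² / E
  black: (85 − 85.5)² / 85.5 = 0.0029
  chocolate: (30 − 28.5)² / 28.5 = 0.0789
  yellow: (37 − 38)² / 38 = 0.0263
χ² = 0.0029 + 0.0789 + 0.0263 = 0.1081 ≈ 0.108
Degrees of freedom = 3 − 1 = 2; critical value at α = 0.1 is 4.605.
Since 0.108 < 4.605, we fail to reject the null hypothesis — the data are consistent with the 9:3:4 ratio.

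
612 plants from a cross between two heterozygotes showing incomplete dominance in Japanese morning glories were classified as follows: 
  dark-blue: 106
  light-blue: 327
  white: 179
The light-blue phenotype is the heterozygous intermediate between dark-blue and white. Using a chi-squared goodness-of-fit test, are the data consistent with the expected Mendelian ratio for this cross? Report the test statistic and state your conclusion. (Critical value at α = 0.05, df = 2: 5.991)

20.297; not consistent

With incomplete dominance, a heterozygote × heterozygote cross gives a 1:2:1 phenotypic ratio.
Expected counts for N = 612 under a 1:2:1 ratio (total parts = 4):
  dark-blue: 612 × 1/4 = 153
  light-blue: 612 × 2/4 = 306
  white: 612 × 1/4 = 153
χ² = Σ (O − E)² / E
  dark-blue: (106 − 153)² / 153 = 14.4379
  light-blue: (327 − 306)² / 306 = 1.4412
  white: (179 − 153)² / 153 = 4.4183
χ² = 14.4379 + 1.4412 + 4.4183 = 20.2974 ≈ 20.297
Degrees of freedom = 3 − 1 = 2; critical value at α = 0.05 is 5.991.
Since 20.297 > 5.991, we reject the null hypothesis — the data do not fit the 1:2:1 ratio.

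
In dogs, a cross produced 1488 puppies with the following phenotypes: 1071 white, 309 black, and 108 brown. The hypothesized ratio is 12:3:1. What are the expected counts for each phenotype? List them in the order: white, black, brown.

1116, 279, 93

Total ratio parts = 16. Expected numbers out of 1488:
  white: 1488 × 12/16 = 1116
  black: 1488 × 3/16 = 279
  brown: 1488 × 1/16 = 93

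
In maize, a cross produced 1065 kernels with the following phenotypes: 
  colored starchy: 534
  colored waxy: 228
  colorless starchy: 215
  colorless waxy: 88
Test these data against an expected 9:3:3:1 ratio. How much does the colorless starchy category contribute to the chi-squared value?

Expected counts for N = 1065 under a 9:3:3:1 ratio (total parts = 16):
  colored starchy: 1065 × 9/16 = 599.0625
  colored waxy: 1065 × 3/16 = 199.6875
  colorless starchy: 1065 × 3/16 = 199.6875
  colorless waxy: 1065 × 1/16 = 66.5625
Contribution of colorless starchy: (215 − 199.6875)² / 199.6875 = 1.1742

1.174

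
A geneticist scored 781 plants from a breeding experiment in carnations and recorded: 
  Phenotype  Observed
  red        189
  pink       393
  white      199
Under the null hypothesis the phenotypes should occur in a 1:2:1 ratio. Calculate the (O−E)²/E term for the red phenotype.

Expected counts for N = 781 under a 1:2:1 ratio (total parts = 4):
  red: 781 × 1/4 = 195.25
  pink: 781 × 2/4 = 390.5
  white: 781 × 1/4 = 195.25
Contribution of red: (189 − 195.25)² / 195.25 = 0.2001

0.200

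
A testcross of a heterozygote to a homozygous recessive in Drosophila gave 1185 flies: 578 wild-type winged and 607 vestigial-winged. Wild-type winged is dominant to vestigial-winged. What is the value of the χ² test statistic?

0.710

A testcross of a heterozygote (Aa × aa) gives a 1:1 phenotypic ratio.
Under the 1:1 hypothesis (Σ ratio = 2, N = 1185):
  wild-type winged: 1185 × 1/2 = 592.5
  vestigial-winged: 1185 × 1/2 = 592.5
χ² = Σ (O − E)² / E
  wild-type winged: (578 − 592.5)² / 592.5 = 0.3549
  vestigial-winged: (607 − 592.5)² / 592.5 = 0.3549
χ² = 0.3549 + 0.3549 = 0.7098 ≈ 0.710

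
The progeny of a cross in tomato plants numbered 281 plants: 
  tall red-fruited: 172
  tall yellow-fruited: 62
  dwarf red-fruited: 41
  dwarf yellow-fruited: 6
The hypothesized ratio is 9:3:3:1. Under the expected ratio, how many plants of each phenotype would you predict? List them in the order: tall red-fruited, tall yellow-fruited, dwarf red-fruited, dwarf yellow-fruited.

Total ratio parts = 16. Expected numbers out of 281:
  tall red-fruited: 281 × 9/16 = 158.0625
  tall yellow-fruited: 281 × 3/16 = 52.6875
  dwarf red-fruited: 281 × 3/16 = 52.6875
  dwarf yellow-fruited: 281 × 1/16 = 17.5625

158.0625, 52.6875, 52.6875, 17.5625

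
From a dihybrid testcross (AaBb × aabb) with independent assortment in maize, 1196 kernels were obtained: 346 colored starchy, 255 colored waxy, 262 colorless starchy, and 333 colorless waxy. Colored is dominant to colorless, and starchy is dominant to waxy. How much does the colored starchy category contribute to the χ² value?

A dihybrid testcross with independent assortment gives a 1:1:1:1 ratio.
Total ratio parts = 4. Expected numbers out of 1196:
  colored starchy: 1196 × 1/4 = 299
  colored waxy: 1196 × 1/4 = 299
  colorless starchy: 1196 × 1/4 = 299
  colorless waxy: 1196 × 1/4 = 299
Contribution of colored starchy: (346 − 299)² / 299 = 7.3880

7.388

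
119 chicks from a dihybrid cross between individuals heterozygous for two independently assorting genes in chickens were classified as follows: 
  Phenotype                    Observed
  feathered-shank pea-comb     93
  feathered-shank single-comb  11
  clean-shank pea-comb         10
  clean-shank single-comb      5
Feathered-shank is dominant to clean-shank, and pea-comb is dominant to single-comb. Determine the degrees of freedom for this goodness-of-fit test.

3

A dihybrid F₂ with independent assortment and complete dominance at both loci gives a 9:3:3:1 phenotypic ratio.
A goodness-of-fit test with 4 phenotype classes has df = 4 − 1 = 3.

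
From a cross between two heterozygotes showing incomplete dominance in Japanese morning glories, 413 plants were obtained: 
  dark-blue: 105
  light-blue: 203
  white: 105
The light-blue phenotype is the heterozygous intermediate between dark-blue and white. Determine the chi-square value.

With incomplete dominance, a heterozygote × heterozygote cross gives a 1:2:1 phenotypic ratio.
Total ratio parts = 4. Expected numbers out of 413:
  dark-blue: 413 × 1/4 = 103.25
  light-blue: 413 × 2/4 = 206.5
  white: 413 × 1/4 = 103.25
χ² = Σ (O − E)² / E
  dark-blue: (105 − 103.25)² / 103.25 = 0.0297
  light-blue: (203 − 206.5)² / 206.5 = 0.0593
  white: (105 − 103.25)² / 103.25 = 0.0297
χ² = 0.0297 + 0.0593 + 0.0297 = 0.1187 ≈ 0.119

0.119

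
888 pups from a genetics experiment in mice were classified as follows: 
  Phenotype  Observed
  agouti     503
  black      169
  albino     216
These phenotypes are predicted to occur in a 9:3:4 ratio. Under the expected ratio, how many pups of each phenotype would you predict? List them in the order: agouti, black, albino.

Under the 9:3:4 hypothesis (Σ ratio = 16, N = 888):
  agouti: 888 × 9/16 = 499.5
  black: 888 × 3/16 = 166.5
  albino: 888 × 4/16 = 222

499.5, 166.5, 222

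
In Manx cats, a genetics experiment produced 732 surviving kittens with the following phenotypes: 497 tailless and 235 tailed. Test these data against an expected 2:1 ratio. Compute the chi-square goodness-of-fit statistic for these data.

Expected counts for N = 732 under a 2:1 ratio (total parts = 3):
  tailless: 732 × 2/3 = 488
  tailed: 732 × 1/3 = 244
χ² = Σ (O − E)² / E
  tailless: (497 − 488)² / 488 = 0.1660
  tailed: (235 − 244)² / 244 = 0.3320
χ² = 0.1660 + 0.3320 = 0.498

0.498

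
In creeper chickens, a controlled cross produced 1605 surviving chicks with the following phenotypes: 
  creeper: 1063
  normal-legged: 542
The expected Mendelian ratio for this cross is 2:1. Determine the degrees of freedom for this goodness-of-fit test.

A goodness-of-fit test with 2 phenotype classes has df = 2 − 1 = 1.

1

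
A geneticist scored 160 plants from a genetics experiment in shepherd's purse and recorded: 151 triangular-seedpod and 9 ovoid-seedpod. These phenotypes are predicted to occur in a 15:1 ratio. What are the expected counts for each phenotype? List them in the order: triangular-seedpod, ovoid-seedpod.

150, 10

Total ratio parts = 16. Expected numbers out of 160:
  triangular-seedpod: 160 × 15/16 = 150
  ovoid-seedpod: 160 × 1/16 = 10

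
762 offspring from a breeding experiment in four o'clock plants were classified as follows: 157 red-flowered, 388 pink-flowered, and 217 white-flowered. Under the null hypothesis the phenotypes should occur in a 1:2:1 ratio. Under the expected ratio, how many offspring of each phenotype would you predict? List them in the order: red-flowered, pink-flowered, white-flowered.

The 1:2:1 ratio has 4 parts, so with N = 762 the expected counts are:
  red-flowered: 762 × 1/4 = 190.5
  pink-flowered: 762 × 2/4 = 381
  white-flowered: 762 × 1/4 = 190.5

190.5, 381, 190.5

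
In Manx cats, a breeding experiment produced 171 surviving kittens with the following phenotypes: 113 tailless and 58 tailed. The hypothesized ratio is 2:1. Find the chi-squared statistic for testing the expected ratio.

0.026

Under the 2:1 hypothesis (Σ ratio = 3, N = 171):
  tailless: 171 × 2/3 = 114
  tailed: 171 × 1/3 = 57
χ² = Σ (O − E)² / E
  tailless: (113 − 114)² / 114 = 0.0088
  tailed: (58 − 57)² / 57 = 0.0175
χ² = 0.0088 + 0.0175 = 0.0263 ≈ 0.026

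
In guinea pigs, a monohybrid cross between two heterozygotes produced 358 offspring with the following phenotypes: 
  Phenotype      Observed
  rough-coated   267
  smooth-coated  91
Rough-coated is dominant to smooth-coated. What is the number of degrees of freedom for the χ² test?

1

For a monohybrid cross between heterozygotes with complete dominance, the expected phenotypic ratio is 3:1.
A goodness-of-fit test with 2 phenotype classes has df = 2 − 1 = 1.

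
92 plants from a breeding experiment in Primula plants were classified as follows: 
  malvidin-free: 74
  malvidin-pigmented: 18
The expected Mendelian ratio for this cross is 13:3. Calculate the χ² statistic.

0.040

Total ratio parts = 16. Expected numbers out of 92:
  malvidin-free: 92 × 13/16 = 74.75
  malvidin-pigmented: 92 × 3/16 = 17.25
χ² = Σ (O − E)² / E
  malvidin-free: (74 − 74.75)² / 74.75 = 0.0075
  malvidin-pigmented: (18 − 17.25)² / 17.25 = 0.0326
χ² = 0.0075 + 0.0326 = 0.0401 ≈ 0.040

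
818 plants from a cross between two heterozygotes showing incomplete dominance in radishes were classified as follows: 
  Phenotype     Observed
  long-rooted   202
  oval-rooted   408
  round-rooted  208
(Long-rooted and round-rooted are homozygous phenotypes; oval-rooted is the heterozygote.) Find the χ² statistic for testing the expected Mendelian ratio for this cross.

With incomplete dominance, a heterozygote × heterozygote cross gives a 1:2:1 phenotypic ratio.
Expected counts for N = 818 under a 1:2:1 ratio (total parts = 4):
  long-rooted: 818 × 1/4 = 204.5
  oval-rooted: 818 × 2/4 = 409
  round-rooted: 818 × 1/4 = 204.5
χ² = Σ (O − E)² / E
  long-rooted: (202 − 204.5)² / 204.5 = 0.0306
  oval-rooted: (408 − 409)² / 409 = 0.0024
  round-rooted: (208 − 204.5)² / 204.5 = 0.0599
χ² = 0.0306 + 0.0024 + 0.0599 = 0.0929 ≈ 0.093

0.093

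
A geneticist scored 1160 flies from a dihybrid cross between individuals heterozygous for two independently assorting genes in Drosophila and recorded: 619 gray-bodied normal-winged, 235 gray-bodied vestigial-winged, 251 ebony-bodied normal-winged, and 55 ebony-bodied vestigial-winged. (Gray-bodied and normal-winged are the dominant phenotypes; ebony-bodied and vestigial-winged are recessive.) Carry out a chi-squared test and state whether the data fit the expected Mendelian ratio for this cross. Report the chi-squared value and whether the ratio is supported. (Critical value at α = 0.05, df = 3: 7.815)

A dihybrid F₂ with independent assortment and complete dominance at both loci gives a 9:3:3:1 phenotypic ratio.
Expected counts for N = 1160 under a 9:3:3:1 ratio (total parts = 16):
  gray-bodied normal-winged: 1160 × 9/16 = 652.5
  gray-bodied vestigial-winged: 1160 × 3/16 = 217.5
  ebony-bodied normal-winged: 1160 × 3/16 = 217.5
  ebony-bodied vestigial-winged: 1160 × 1/16 = 72.5
χ² = Σ (O − E)² / E
  gray-bodied normal-winged: (619 − 652.5)² / 652.5 = 1.7199
  gray-bodied vestigial-winged: (235 − 217.5)² / 217.5 = 1.4080
  ebony-bodied normal-winged: (251 − 217.5)² / 217.5 = 5.1598
  ebony-bodied vestigial-winged: (55 − 72.5)² / 72.5 = 4.2241
χ² = 1.7199 + 1.4080 + 5.1598 + 4.2241 = 12.5118 ≈ 12.512
Degrees of freedom = 4 − 1 = 3; critical value at α = 0.05 is 7.815.
Since 12.512 > 7.815, we reject the null hypothesis — the data do not fit the 9:3:3:1 ratio.

12.512; not consistent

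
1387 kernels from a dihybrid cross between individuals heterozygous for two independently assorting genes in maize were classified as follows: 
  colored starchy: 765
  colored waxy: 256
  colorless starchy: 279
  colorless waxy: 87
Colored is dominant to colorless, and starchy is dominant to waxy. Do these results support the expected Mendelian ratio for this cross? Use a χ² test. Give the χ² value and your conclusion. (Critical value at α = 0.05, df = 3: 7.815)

A dihybrid F₂ with independent assortment and complete dominance at both loci gives a 9:3:3:1 phenotypic ratio.
Total ratio parts = 16. Expected numbers out of 1387:
  colored starchy: 1387 × 9/16 = 780.1875
  colored waxy: 1387 × 3/16 = 260.0625
  colorless starchy: 1387 × 3/16 = 260.0625
  colorless waxy: 1387 × 1/16 = 86.6875
χ² = Σ (O − E)² / E
  colored starchy: (765 − 780.1875)² / 780.1875 = 0.2956
  colored waxy: (256 − 260.0625)² / 260.0625 = 0.0635
  colorless starchy: (279 − 260.0625)² / 260.0625 = 1.3790
  colorless waxy: (87 − 86.6875)² / 86.6875 = 0.0011
χ² = 0.2956 + 0.0635 + 1.3790 + 0.0011 = 1.7392 ≈ 1.739
Degrees of freedom = 4 − 1 = 3; critical value at α = 0.05 is 7.815.
Since 1.739 < 7.815, we fail to reject the null hypothesis — the data are consistent with the 9:3:3:1 ratio.

1.739; consistent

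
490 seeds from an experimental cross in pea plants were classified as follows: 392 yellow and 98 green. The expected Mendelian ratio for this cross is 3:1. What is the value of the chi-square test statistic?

6.533

Under the 3:1 hypothesis (Σ ratio = 4, N = 490):
  yellow: 490 × 3/4 = 367.5
  green: 490 × 1/4 = 122.5
χ² = Σ (O − E)² / E
  yellow: (392 − 367.5)² / 367.5 = 1.6333
  green: (98 − 122.5)² / 122.5 = 4.9000
χ² = 1.6333 + 4.9000 = 6.5333 ≈ 6.533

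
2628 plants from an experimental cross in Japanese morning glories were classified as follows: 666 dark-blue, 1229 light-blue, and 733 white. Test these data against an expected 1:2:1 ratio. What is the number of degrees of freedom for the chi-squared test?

2

A goodness-of-fit test with 3 phenotype classes has df = 3 − 1 = 2.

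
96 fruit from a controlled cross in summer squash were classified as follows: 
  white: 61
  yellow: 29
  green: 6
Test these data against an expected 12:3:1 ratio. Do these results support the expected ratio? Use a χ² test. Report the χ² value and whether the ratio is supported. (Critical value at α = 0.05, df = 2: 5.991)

8.403; not consistent

Expected counts for N = 96 under a 12:3:1 ratio (total parts = 16):
  white: 96 × 12/16 = 72
  yellow: 96 × 3/16 = 18
  green: 96 × 1/16 = 6
χ² = Σ (O − E)² / E
  white: (61 − 72)² / 72 = 1.6806
  yellow: (29 − 18)² / 18 = 6.7222
  green: (6 − 6)² / 6 = 0.0000
χ² = 1.6806 + 6.7222 + 0.0000 = 8.4028 ≈ 8.403
Degrees of freedom = 3 − 1 = 2; critical value at α = 0.05 is 5.991.
Since 8.403 > 5.991, we reject the null hypothesis — the data do not fit the 12:3:1 ratio.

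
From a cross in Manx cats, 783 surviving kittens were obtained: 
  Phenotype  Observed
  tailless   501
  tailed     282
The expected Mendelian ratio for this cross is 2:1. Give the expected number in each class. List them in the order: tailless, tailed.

522, 261

Expected counts for N = 783 under a 2:1 ratio (total parts = 3):
  tailless: 783 × 2/3 = 522
  tailed: 783 × 1/3 = 261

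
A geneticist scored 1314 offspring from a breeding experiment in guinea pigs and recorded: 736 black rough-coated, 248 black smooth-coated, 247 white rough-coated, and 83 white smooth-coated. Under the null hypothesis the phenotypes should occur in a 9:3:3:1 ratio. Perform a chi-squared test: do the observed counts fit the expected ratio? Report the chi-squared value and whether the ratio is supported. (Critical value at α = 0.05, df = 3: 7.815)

0.035; consistent

The 9:3:3:1 ratio has 16 parts, so with N = 1314 the expected counts are:
  black rough-coated: 1314 × 9/16 = 739.125
  black smooth-coated: 1314 × 3/16 = 246.375
  white rough-coated: 1314 × 3/16 = 246.375
  white smooth-coated: 1314 × 1/16 = 82.125
χ² = Σ (O − E)² / E
  black rough-coated: (736 − 739.125)² / 739.125 = 0.0132
  black smooth-coated: (248 − 246.375)² / 246.375 = 0.0107
  white rough-coated: (247 − 246.375)² / 246.375 = 0.0016
  white smooth-coated: (83 − 82.125)² / 82.125 = 0.0093
χ² = 0.0132 + 0.0107 + 0.0016 + 0.0093 = 0.0348 ≈ 0.035
Degrees of freedom = 4 − 1 = 3; critical value at α = 0.05 is 7.815.
Since 0.035 < 7.815, we fail to reject the null hypothesis — the data are consistent with the 9:3:3:1 ratio.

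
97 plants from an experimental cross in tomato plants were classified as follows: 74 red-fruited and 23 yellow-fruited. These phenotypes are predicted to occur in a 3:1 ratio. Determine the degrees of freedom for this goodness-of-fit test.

A goodness-of-fit test with 2 phenotype classes has df = 2 − 1 = 1.

1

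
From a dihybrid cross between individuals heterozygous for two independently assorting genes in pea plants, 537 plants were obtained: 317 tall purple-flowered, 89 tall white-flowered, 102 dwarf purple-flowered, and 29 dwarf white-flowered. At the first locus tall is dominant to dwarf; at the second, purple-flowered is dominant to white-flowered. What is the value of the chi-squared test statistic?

A dihybrid F₂ with independent assortment and complete dominance at both loci gives a 9:3:3:1 phenotypic ratio.
Total ratio parts = 16. Expected numbers out of 537:
  tall purple-flowered: 537 × 9/16 = 302.0625
  tall white-flowered: 537 × 3/16 = 100.6875
  dwarf purple-flowered: 537 × 3/16 = 100.6875
  dwarf white-flowered: 537 × 1/16 = 33.5625
χ² = Σ (O − E)² / E
  tall purple-flowered: (317 − 302.0625)² / 302.0625 = 0.7387
  tall white-flowered: (89 − 100.6875)² / 100.6875 = 1.3566
  dwarf purple-flowered: (102 − 100.6875)² / 100.6875 = 0.0171
  dwarf white-flowered: (29 − 33.5625)² / 33.5625 = 0.6202
χ² = 0.7387 + 1.3566 + 0.0171 + 0.6202 = 2.7326 ≈ 2.733

2.733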